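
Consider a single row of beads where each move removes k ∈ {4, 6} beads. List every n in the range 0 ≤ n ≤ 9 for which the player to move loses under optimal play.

Compute g(0), g(1), … for moves {4, 6}:
g(0) = mex{} = 0
g(1) = mex{} = 0
g(2) = mex{} = 0
g(3) = mex{} = 0
g(4) = mex{0} = 1
g(5) = mex{0} = 1
g(6) = mex{0} = 1
g(7) = mex{0} = 1
g(8) = mex{0,1} = 2
g(9) = mex{0,1} = 2
The P-positions (g = 0) in 0..9 are 0, 1, 2, 3.

0, 1, 2, 3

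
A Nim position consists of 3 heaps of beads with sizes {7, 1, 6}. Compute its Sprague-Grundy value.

0

Compute the nim-sum pairwise:
7 ⊕ 1 = 6
6 ⊕ 6 = 0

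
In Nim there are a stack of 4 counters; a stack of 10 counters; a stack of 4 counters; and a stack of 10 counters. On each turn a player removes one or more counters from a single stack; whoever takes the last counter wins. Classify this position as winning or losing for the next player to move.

Nim-sum: 4 XOR 10 XOR 4 XOR 10 = 0.
The nim-sum is 0, so this is a P-position: the player to move is in a losing position under optimal play.

Losing position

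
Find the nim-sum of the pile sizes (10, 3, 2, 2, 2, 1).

Write each in binary and XOR column by column:
  1010  (10)
  0011  (3)
  0010  (2)
  0010  (2)
  0010  (2)
  0001  (1)
  ----
  1010  (10)

10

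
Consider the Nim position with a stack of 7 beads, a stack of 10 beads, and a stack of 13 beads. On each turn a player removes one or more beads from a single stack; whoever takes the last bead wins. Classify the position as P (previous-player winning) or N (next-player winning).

Nim-sum: 7 ^ 10 ^ 13 = 0.
The nim-sum is 0, so this is a P-position: the player to move is in a losing position under optimal play.

P-position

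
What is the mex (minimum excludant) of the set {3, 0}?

1

0 is in the set but 1 is not, so the mex is 1.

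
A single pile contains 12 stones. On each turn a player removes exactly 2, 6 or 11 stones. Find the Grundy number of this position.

2

Compute g(0), g(1), … for moves {2, 6, 11}:
k:     0  1  2  3  4  5  6  7  8  9 10 11 12
g(k):  0  0  1  1  0  0  1  1  0  0  1  1  2
So g(12) = 2.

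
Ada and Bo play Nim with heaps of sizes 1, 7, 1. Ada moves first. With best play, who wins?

Bitwise XOR of the heap sizes:
  001  (1)
  111  (7)
  001  (1)
  ---
  111  (7)
The nim-sum is 7 ≠ 0, so this is an N-position: the player to move can win; Ada has a winning move.

Ada wins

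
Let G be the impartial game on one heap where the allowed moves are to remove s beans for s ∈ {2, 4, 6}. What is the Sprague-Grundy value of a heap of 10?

1

Build the Grundy sequence with g(k) = mex{g(k−s) : s ∈ {2, 4, 6}, s ≤ k}:
k:     0  1  2  3  4  5  6  7  8  9 10
g(k):  0  0  1  1  2  2  3  3  0  0  1
So g(10) = 1.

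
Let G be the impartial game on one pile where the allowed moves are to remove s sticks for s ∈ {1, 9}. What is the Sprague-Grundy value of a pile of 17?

Build the Grundy sequence with g(k) = mex{g(k−s) : s ∈ {1, 9}, s ≤ k}:
k:     0  1  2  3  4  5  6  7  8  9 10 11 12 13 14 15 16 17
g(k):  0  1  0  1  0  1  0  1  0  1  0  1  0  1  0  1  0  1
So g(17) = 1.

1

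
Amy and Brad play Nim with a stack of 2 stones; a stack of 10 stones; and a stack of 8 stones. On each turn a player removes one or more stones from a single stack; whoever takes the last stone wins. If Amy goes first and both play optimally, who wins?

Brad wins

Nim-sum: 2 ⊕ 10 ⊕ 8 = 0.
The nim-sum is 0, so this is a P-position: the player to move is in a losing position under optimal play; Amy is about to move from it and so loses — Brad wins.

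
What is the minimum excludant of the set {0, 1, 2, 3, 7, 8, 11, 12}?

4

The values 0, 1, 2, 3 are all present; 4 is the first non-negative integer missing from the set.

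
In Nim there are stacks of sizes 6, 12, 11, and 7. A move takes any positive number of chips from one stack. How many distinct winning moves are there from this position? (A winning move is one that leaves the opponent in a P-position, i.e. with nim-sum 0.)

3

Compute the nim-sum pairwise:
6 XOR 12 = 10
10 XOR 11 = 1
1 XOR 7 = 6
The overall nim-sum is X = 6. A stack of size p has a winning move iff p XOR X < p (reduce it to p XOR X).
  6: 6 XOR 6 = 0 < 6 — winning move (to 0).
  12: 12 XOR 6 = 10 < 12 — winning move (to 10).
  11: 11 XOR 6 = 13 ≥ 11 — no move.
  7: 7 XOR 6 = 1 < 7 — winning move (to 1).
That gives 3 winning moves.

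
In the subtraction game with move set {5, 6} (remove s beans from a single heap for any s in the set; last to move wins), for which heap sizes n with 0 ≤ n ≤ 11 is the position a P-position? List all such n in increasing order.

Build the Grundy sequence with g(k) = mex{g(k−s) : s ∈ {5, 6}, s ≤ k}:
g(0) = mex{} = 0
g(1) = mex{} = 0
g(2) = mex{} = 0
g(3) = mex{} = 0
g(4) = mex{} = 0
g(5) = mex{0} = 1
g(6) = mex{0} = 1
g(7) = mex{0} = 1
g(8) = mex{0} = 1
g(9) = mex{0} = 1
g(10) = mex{0,1} = 2
g(11) = mex{1} = 0
The P-positions (g = 0) in 0..11 are 0, 1, 2, 3, 4, 11.

0, 1, 2, 3, 4, 11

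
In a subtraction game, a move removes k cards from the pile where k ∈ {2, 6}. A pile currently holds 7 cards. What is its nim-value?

1

Compute g(0), g(1), … for moves {2, 6}:
g(0) = mex{} = 0
g(1) = mex{} = 0
g(2) = mex{0} = 1
g(3) = mex{0} = 1
g(4) = mex{1} = 0
g(5) = mex{1} = 0
g(6) = mex{0} = 1
g(7) = mex{0} = 1
So g(7) = 1.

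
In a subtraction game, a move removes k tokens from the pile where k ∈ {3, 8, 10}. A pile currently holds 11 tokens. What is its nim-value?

Compute g(0), g(1), … for moves {3, 8, 10}:
k:     0  1  2  3  4  5  6  7  8  9 10 11
g(k):  0  0  0  1  1  1  0  0  2  1  1  3
So g(11) = 3.

3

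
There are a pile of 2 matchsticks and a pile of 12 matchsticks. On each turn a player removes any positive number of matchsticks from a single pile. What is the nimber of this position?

Bitwise XOR of the heap sizes:
  0010  (2)
  1100  (12)
  ----
  1110  (14)

14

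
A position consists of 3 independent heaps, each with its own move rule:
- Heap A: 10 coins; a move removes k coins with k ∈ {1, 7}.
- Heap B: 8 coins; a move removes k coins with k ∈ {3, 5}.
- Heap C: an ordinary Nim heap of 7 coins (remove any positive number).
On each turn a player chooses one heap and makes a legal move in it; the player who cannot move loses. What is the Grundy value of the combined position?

Grundy values for heap A (subtraction set {1, 7}):
k:     0  1  2  3  4  5  6  7  8  9 10
g(k):  0  1  0  1  0  1  0  1  0  1  0
So g(10) = 0.
Grundy values for heap B (subtraction set {3, 5}):
g(0) = mex{} = 0
g(1) = mex{} = 0
g(2) = mex{} = 0
g(3) = mex{0} = 1
g(4) = mex{0} = 1
g(5) = mex{0} = 1
g(6) = mex{0,1} = 2
g(7) = mex{0,1} = 2
g(8) = mex{1} = 0
So g(8) = 0.
Heap C is a plain Nim heap of size 7, so its Grundy value is 7.
By the Sprague-Grundy theorem, the Grundy value of a sum of independent games is the XOR of the component values.
Combined value = 0 ⊕ 0 ⊕ 7 = 7.

7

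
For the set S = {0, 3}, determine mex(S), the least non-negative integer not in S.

1

0 is in the set but 1 is not, so the mex is 1.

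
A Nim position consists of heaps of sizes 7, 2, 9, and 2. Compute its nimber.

Write each in binary and XOR column by column:
  0111  (7)
  0010  (2)
  1001  (9)
  0010  (2)
  ----
  1110  (14)

14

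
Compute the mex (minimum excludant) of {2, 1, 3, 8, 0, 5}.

4

The values 0, 1, 2, 3 are all present; 4 is the first non-negative integer missing from the set.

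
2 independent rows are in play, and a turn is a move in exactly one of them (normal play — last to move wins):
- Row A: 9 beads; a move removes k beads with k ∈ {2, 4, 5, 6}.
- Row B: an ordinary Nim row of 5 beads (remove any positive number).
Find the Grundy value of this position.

Grundy values for row A (subtraction set {2, 4, 5, 6}):
k:     0  1  2  3  4  5  6  7  8  9
g(k):  0  0  1  1  2  2  3  3  0  0
So g(9) = 0.
Row B is a plain Nim row of size 5, so its Grundy value is 5.
The value of a disjunctive sum is the nim-sum of the parts.
Combined value = 0 XOR 5 = 5.

5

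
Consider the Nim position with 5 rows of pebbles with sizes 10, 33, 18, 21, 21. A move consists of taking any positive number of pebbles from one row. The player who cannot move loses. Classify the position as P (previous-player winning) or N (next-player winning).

N-position

Compute the nim-sum pairwise:
10 ^ 33 = 43
43 ^ 18 = 57
57 ^ 21 = 44
44 ^ 21 = 57
The nim-sum is 57 ≠ 0, so this is an N-position: the player to move can win.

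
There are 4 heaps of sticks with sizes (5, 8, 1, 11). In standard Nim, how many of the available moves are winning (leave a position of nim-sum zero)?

1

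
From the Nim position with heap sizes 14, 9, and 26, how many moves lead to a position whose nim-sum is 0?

Nim-sum: 14 XOR 9 XOR 26 = 29.
The overall nim-sum is X = 29. A heap of size p has a winning move iff p XOR X < p (reduce it to p XOR X).
  14: 14 XOR 29 = 19 ≥ 14 — no move.
  9: 9 XOR 29 = 20 ≥ 9 — no move.
  26: 26 XOR 29 = 7 < 26 — winning move (to 7).
That gives 1 winning move.

1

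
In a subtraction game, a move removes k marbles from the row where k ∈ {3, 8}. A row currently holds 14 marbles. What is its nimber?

1

Compute g(0), g(1), … for moves {3, 8}:
k:     0  1  2  3  4  5  6  7  8  9 10 11 12 13 14
g(k):  0  0  0  1  1  1  0  0  2  1  1  0  0  0  1
So g(14) = 1.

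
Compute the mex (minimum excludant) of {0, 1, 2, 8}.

The values 0, 1, 2 are all present; 3 is the first non-negative integer missing from the set.

3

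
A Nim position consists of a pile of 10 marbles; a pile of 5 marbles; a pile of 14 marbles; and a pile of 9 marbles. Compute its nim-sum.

Nim-sum: 10 XOR 5 XOR 14 XOR 9 = 8.

8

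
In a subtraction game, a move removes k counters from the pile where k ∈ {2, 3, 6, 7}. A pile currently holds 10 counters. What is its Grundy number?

Grundy values for subtraction set {2, 3, 6, 7}:
g(0) = mex{} = 0
g(1) = mex{} = 0
g(2) = mex{0} = 1
g(3) = mex{0} = 1
g(4) = mex{0,1} = 2
g(5) = mex{1} = 0
g(6) = mex{0,1,2} = 3
g(7) = mex{0,2} = 1
g(8) = mex{0,1,3} = 2
g(9) = mex{1,3} = 0
g(10) = mex{1,2} = 0
So g(10) = 0.

0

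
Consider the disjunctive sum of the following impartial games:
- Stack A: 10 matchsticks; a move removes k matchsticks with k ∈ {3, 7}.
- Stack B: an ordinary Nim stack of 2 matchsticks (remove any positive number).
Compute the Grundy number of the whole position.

2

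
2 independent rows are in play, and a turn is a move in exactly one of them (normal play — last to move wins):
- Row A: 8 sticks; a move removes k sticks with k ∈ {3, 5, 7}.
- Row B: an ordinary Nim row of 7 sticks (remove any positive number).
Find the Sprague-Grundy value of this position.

5

Grundy values for row A (subtraction set {3, 5, 7}):
k:     0  1  2  3  4  5  6  7  8
g(k):  0  0  0  1  1  1  2  2  2
So g(8) = 2.
Row B is a plain Nim row of size 7, so its Grundy value is 7.
The value of a disjunctive sum is the nim-sum of the parts.
Combined value = 2 XOR 7 = 5.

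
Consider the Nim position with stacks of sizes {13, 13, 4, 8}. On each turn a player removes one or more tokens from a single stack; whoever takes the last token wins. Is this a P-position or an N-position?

In binary:
  1101  (13)
  1101  (13)
  0100  (4)
  1000  (8)
  ----
  1100  (12)
The nim-sum is 12 ≠ 0, so this is an N-position: the player to move can win.

N-position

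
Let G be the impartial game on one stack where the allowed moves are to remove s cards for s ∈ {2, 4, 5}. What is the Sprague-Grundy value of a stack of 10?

Grundy values for subtraction set {2, 4, 5}:
g(0) = mex{} = 0
g(1) = mex{} = 0
g(2) = mex{0} = 1
g(3) = mex{0} = 1
g(4) = mex{0,1} = 2
g(5) = mex{0,1} = 2
g(6) = mex{0,1,2} = 3
g(7) = mex{1,2} = 0
g(8) = mex{1,2,3} = 0
g(9) = mex{0,2} = 1
g(10) = mex{0,2,3} = 1
So g(10) = 1.

1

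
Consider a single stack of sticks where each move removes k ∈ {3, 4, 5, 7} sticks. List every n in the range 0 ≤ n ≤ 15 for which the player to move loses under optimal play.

0, 1, 2, 10, 11, 12

Compute g(0), g(1), … for moves {3, 4, 5, 7}:
k:     0  1  2  3  4  5  6  7  8  9 10 11 12 13 14 15
g(k):  0  0  0  1  1  1  2  2  2  3  0  0  0  1  1  1
The P-positions (g = 0) in 0..15 are 0, 1, 2, 10, 11, 12.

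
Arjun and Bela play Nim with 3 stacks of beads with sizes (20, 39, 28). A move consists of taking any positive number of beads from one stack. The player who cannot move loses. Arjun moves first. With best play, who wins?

Arjun wins

Compute the nim-sum pairwise:
20 ⊕ 39 = 51
51 ⊕ 28 = 47
The nim-sum is 47 ≠ 0, so this is an N-position: the player to move can win; Arjun has a winning move.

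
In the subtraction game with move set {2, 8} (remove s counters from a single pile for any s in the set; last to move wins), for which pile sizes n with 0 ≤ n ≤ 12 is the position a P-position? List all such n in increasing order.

0, 1, 4, 5, 10, 11

Build the Grundy sequence with g(k) = mex{g(k−s) : s ∈ {2, 8}, s ≤ k}:
g(0) = mex{} = 0
g(1) = mex{} = 0
g(2) = mex{0} = 1
g(3) = mex{0} = 1
g(4) = mex{1} = 0
g(5) = mex{1} = 0
g(6) = mex{0} = 1
g(7) = mex{0} = 1
g(8) = mex{0,1} = 2
g(9) = mex{0,1} = 2
g(10) = mex{1,2} = 0
g(11) = mex{1,2} = 0
g(12) = mex{0} = 1
The P-positions (g = 0) in 0..12 are 0, 1, 4, 5, 10, 11.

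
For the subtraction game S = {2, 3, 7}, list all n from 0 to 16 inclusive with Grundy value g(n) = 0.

0, 1, 5, 6, 10, 11, 15, 16

Compute g(0), g(1), … for moves {2, 3, 7}:
k:     0  1  2  3  4  5  6  7  8  9 10 11 12 13 14 15 16
g(k):  0  0  1  1  2  0  0  1  1  2  0  0  1  1  2  0  0
The P-positions (g = 0) in 0..16 are 0, 1, 5, 6, 10, 11, 15, 16.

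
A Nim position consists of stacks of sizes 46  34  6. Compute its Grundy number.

10

Bitwise XOR of the heap sizes:
  101110  (46)
  100010  (34)
  000110  (6)
  ------
  001010  (10)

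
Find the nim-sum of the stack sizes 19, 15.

Bitwise XOR of the heap sizes:
  10011  (19)
  01111  (15)
  -----
  11100  (28)

28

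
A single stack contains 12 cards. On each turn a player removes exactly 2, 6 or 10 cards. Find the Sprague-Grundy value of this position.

0

Compute g(0), g(1), … for moves {2, 6, 10}:
g(0) = mex{} = 0
g(1) = mex{} = 0
g(2) = mex{0} = 1
g(3) = mex{0} = 1
g(4) = mex{1} = 0
g(5) = mex{1} = 0
g(6) = mex{0} = 1
g(7) = mex{0} = 1
g(8) = mex{1} = 0
g(9) = mex{1} = 0
g(10) = mex{0} = 1
g(11) = mex{0} = 1
g(12) = mex{1} = 0
So g(12) = 0.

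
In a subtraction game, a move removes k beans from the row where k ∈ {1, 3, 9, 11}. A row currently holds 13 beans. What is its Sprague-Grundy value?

1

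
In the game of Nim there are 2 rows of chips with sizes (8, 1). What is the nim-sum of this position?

Write each in binary and XOR column by column:
  1000  (8)
  0001  (1)
  ----
  1001  (9)

9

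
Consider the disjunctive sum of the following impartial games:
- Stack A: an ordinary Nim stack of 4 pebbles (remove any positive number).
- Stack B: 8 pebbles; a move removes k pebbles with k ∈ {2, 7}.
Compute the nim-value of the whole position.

6

Stack A is a plain Nim stack of size 4, so its Grundy value is 4.
Build the Grundy sequence for stack B with g(k) = mex{g(k−s) : s ∈ {2, 7}, s ≤ k}:
k:     0  1  2  3  4  5  6  7  8
g(k):  0  0  1  1  0  0  1  1  2
So g(8) = 2.
By the Sprague-Grundy theorem, the Grundy value of a sum of independent games is the XOR of the component values.
Combined value = 4 ⊕ 2 = 6.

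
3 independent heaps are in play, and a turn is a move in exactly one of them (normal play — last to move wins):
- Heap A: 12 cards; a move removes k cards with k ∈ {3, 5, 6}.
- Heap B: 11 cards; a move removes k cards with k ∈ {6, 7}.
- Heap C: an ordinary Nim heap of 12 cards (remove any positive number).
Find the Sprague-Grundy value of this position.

For heap A, compute g(0), g(1), … with moves {3, 5, 6}:
k:     0  1  2  3  4  5  6  7  8  9 10 11 12
g(k):  0  0  0  1  1  1  2  2  2  0  0  0  1
So g(12) = 1.
Build the Grundy sequence for heap B with g(k) = mex{g(k−s) : s ∈ {6, 7}, s ≤ k}:
g(0) = mex{} = 0
g(1) = mex{} = 0
g(2) = mex{} = 0
g(3) = mex{} = 0
g(4) = mex{} = 0
g(5) = mex{} = 0
g(6) = mex{0} = 1
g(7) = mex{0} = 1
g(8) = mex{0} = 1
g(9) = mex{0} = 1
g(10) = mex{0} = 1
g(11) = mex{0} = 1
So g(11) = 1.
Heap C is a plain Nim heap of size 12, so its Grundy value is 12.
The value of a disjunctive sum is the nim-sum of the parts.
Combined value = 1 XOR 1 XOR 12 = 12.

12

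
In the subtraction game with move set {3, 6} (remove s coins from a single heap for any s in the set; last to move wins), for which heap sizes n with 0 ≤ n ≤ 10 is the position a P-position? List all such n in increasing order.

0, 1, 2, 9, 10

Build the Grundy sequence with g(k) = mex{g(k−s) : s ∈ {3, 6}, s ≤ k}:
g(0) = mex{} = 0
g(1) = mex{} = 0
g(2) = mex{} = 0
g(3) = mex{0} = 1
g(4) = mex{0} = 1
g(5) = mex{0} = 1
g(6) = mex{0,1} = 2
g(7) = mex{0,1} = 2
g(8) = mex{0,1} = 2
g(9) = mex{1,2} = 0
g(10) = mex{1,2} = 0
The P-positions (g = 0) in 0..10 are 0, 1, 2, 9, 10.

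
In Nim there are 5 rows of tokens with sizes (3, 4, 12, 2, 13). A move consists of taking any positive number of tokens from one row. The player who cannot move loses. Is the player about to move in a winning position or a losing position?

Compute the nim-sum pairwise:
3 XOR 4 = 7
7 XOR 12 = 11
11 XOR 2 = 9
9 XOR 13 = 4
The nim-sum is 4 ≠ 0, so this is an N-position: the player to move can win.

Winning position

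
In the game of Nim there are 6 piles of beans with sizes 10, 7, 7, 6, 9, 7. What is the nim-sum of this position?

Compute the nim-sum pairwise:
10 ⊕ 7 = 13
13 ⊕ 7 = 10
10 ⊕ 6 = 12
12 ⊕ 9 = 5
5 ⊕ 7 = 2

2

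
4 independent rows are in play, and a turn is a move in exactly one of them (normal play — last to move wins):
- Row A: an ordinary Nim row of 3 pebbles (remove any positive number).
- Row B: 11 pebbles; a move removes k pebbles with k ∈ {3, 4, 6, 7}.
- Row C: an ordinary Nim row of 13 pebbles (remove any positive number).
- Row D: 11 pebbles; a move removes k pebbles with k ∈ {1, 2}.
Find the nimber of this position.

Row A is a plain Nim row of size 3, so its Grundy value is 3.
Grundy values for row B (subtraction set {3, 4, 6, 7}):
k:     0  1  2  3  4  5  6  7  8  9 10 11
g(k):  0  0  0  1  1  1  2  2  2  3  0  0
So g(11) = 0.
Row C is a plain Nim row of size 13, so its Grundy value is 13.
Build the Grundy sequence for row D with g(k) = mex{g(k−s) : s ∈ {1, 2}, s ≤ k}:
g(0) = mex{} = 0
g(1) = mex{0} = 1
g(2) = mex{0,1} = 2
g(3) = mex{1,2} = 0
g(4) = mex{0,2} = 1
g(5) = mex{0,1} = 2
g(6) = mex{1,2} = 0
g(7) = mex{0,2} = 1
g(8) = mex{0,1} = 2
g(9) = mex{1,2} = 0
g(10) = mex{0,2} = 1
g(11) = mex{0,1} = 2
So g(11) = 2.
By the Sprague-Grundy theorem, the Grundy value of a sum of independent games is the XOR of the component values.
Combined value = 3 ⊕ 0 ⊕ 13 ⊕ 2 = 12.

12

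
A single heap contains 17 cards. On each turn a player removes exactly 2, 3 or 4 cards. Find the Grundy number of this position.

2

Compute g(0), g(1), … for moves {2, 3, 4}:
k:     0  1  2  3  4  5  6  7  8  9 10 11 12 13 14 15 16 17
g(k):  0  0  1  1  2  2  0  0  1  1  2  2  0  0  1  1  2  2
So g(17) = 2.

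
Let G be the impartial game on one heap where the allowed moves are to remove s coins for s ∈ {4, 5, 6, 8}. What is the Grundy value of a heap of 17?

Grundy values for subtraction set {4, 5, 6, 8}:
k:     0  1  2  3  4  5  6  7  8  9 10 11 12 13 14 15 16 17
g(k):  0  0  0  0  1  1  1  1  2  2  2  2  0  0  0  0  1  1
So g(17) = 1.

1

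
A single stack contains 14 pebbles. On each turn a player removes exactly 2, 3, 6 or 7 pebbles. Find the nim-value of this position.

Grundy values for subtraction set {2, 3, 6, 7}:
k:     0  1  2  3  4  5  6  7  8  9 10 11 12 13 14
g(k):  0  0  1  1  2  0  3  1  2  0  0  1  1  2  0
So g(14) = 0.

0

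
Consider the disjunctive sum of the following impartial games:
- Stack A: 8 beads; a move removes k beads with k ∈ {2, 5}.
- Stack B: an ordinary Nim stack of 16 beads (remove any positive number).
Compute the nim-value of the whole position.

16

Build the Grundy sequence for stack A with g(k) = mex{g(k−s) : s ∈ {2, 5}, s ≤ k}:
g(0) = mex{} = 0
g(1) = mex{} = 0
g(2) = mex{0} = 1
g(3) = mex{0} = 1
g(4) = mex{1} = 0
g(5) = mex{0,1} = 2
g(6) = mex{0} = 1
g(7) = mex{1,2} = 0
g(8) = mex{1} = 0
So g(8) = 0.
Stack B is a plain Nim stack of size 16, so its Grundy value is 16.
The value of a disjunctive sum is the nim-sum of the parts.
Combined value = 0 ⊕ 16 = 16.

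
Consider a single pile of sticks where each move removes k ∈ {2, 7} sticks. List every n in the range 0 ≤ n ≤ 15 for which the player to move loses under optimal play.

0, 1, 4, 5, 9, 10, 13, 14

Build the Grundy sequence with g(k) = mex{g(k−s) : s ∈ {2, 7}, s ≤ k}:
k:     0  1  2  3  4  5  6  7  8  9 10 11 12 13 14 15
g(k):  0  0  1  1  0  0  1  1  2  0  0  1  1  0  0  1
The P-positions (g = 0) in 0..15 are 0, 1, 4, 5, 9, 10, 13, 14.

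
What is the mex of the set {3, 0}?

0 is in the set but 1 is not, so the mex is 1.

1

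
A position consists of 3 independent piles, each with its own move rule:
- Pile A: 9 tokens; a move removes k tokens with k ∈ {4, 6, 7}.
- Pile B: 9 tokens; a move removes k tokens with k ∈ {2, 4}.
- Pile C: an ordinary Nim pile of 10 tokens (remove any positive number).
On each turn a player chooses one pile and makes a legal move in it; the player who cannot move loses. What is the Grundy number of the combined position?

9

For pile A, compute g(0), g(1), … with moves {4, 6, 7}:
k:     0  1  2  3  4  5  6  7  8  9
g(k):  0  0  0  0  1  1  1  1  2  2
So g(9) = 2.
For pile B, compute g(0), g(1), … with moves {2, 4}:
k:     0  1  2  3  4  5  6  7  8  9
g(k):  0  0  1  1  2  2  0  0  1  1
So g(9) = 1.
Pile C is a plain Nim pile of size 10, so its Grundy value is 10.
The value of a disjunctive sum is the nim-sum of the parts.
Combined value = 2 XOR 1 XOR 10 = 9.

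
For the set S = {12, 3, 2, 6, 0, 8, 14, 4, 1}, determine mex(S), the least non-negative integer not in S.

The values 0, 1, 2, 3, 4 are all present; 5 is the first non-negative integer missing from the set.

5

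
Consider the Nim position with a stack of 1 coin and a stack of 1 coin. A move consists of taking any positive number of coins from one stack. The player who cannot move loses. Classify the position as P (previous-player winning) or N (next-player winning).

P-position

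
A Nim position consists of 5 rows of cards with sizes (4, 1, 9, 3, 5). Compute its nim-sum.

10

Compute the nim-sum pairwise:
4 ⊕ 1 = 5
5 ⊕ 9 = 12
12 ⊕ 3 = 15
15 ⊕ 5 = 10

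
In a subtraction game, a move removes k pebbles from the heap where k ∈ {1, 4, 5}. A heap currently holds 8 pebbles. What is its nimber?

Build the Grundy sequence with g(k) = mex{g(k−s) : s ∈ {1, 4, 5}, s ≤ k}:
g(0) = mex{} = 0
g(1) = mex{0} = 1
g(2) = mex{1} = 0
g(3) = mex{0} = 1
g(4) = mex{0,1} = 2
g(5) = mex{0,1,2} = 3
g(6) = mex{0,1,3} = 2
g(7) = mex{0,1,2} = 3
g(8) = mex{1,2,3} = 0
So g(8) = 0.

0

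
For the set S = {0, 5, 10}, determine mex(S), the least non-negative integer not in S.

0 is in the set but 1 is not, so the mex is 1.

1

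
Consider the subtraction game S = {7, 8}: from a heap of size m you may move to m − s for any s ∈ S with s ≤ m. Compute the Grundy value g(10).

1

Build the Grundy sequence with g(k) = mex{g(k−s) : s ∈ {7, 8}, s ≤ k}:
k:     0  1  2  3  4  5  6  7  8  9 10
g(k):  0  0  0  0  0  0  0  1  1  1  1
So g(10) = 1.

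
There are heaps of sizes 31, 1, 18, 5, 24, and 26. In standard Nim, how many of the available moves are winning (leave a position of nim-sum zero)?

3

In binary:
  11111  (31)
  00001  (1)
  10010  (18)
  00101  (5)
  11000  (24)
  11010  (26)
  -----
  01011  (11)
The overall nim-sum is X = 11. A heap of size p has a winning move iff p XOR X < p (reduce it to p XOR X).
  31: 31 XOR 11 = 20 < 31 — winning move (to 20).
  1: 1 XOR 11 = 10 ≥ 1 — no move.
  18: 18 XOR 11 = 25 ≥ 18 — no move.
  5: 5 XOR 11 = 14 ≥ 5 — no move.
  24: 24 XOR 11 = 19 < 24 — winning move (to 19).
  26: 26 XOR 11 = 17 < 26 — winning move (to 17).
That gives 3 winning moves.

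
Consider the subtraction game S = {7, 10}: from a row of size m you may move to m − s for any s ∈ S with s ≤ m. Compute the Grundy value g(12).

1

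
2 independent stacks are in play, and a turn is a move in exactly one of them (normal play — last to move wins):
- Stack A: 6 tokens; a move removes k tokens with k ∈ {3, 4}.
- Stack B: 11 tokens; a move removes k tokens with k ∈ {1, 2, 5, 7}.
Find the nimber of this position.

0

Build the Grundy sequence for stack A with g(k) = mex{g(k−s) : s ∈ {3, 4}, s ≤ k}:
k:     0  1  2  3  4  5  6
g(k):  0  0  0  1  1  1  2
So g(6) = 2.
Grundy values for stack B (subtraction set {1, 2, 5, 7}):
k:     0  1  2  3  4  5  6  7  8  9 10 11
g(k):  0  1  2  0  1  2  0  1  2  0  1  2
So g(11) = 2.
The value of a disjunctive sum is the nim-sum of the parts.
Combined value = 2 ⊕ 2 = 0.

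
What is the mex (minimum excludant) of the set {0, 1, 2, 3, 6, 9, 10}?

The values 0, 1, 2, 3 are all present; 4 is the first non-negative integer missing from the set.

4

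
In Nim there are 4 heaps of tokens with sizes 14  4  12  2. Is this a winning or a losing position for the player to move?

Winning position

Write each in binary and XOR column by column:
  1110  (14)
  0100  (4)
  1100  (12)
  0010  (2)
  ----
  0100  (4)
The nim-sum is 4 ≠ 0, so this is an N-position: the player to move can win.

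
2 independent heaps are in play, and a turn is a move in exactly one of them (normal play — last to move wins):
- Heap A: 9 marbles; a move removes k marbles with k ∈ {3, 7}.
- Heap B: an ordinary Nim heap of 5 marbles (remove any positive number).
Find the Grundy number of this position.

4

Grundy values for heap A (subtraction set {3, 7}):
k:     0  1  2  3  4  5  6  7  8  9
g(k):  0  0  0  1  1  1  0  2  2  1
So g(9) = 1.
Heap B is a plain Nim heap of size 5, so its Grundy value is 5.
By the Sprague-Grundy theorem, the Grundy value of a sum of independent games is the XOR of the component values.
Combined value = 1 ⊕ 5 = 4.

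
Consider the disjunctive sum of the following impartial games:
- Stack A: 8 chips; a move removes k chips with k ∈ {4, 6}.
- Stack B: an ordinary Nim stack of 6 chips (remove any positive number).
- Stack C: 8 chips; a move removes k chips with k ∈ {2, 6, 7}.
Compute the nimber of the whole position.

Build the Grundy sequence for stack A with g(k) = mex{g(k−s) : s ∈ {4, 6}, s ≤ k}:
k:     0  1  2  3  4  5  6  7  8
g(k):  0  0  0  0  1  1  1  1  2
So g(8) = 2.
Stack B is a plain Nim stack of size 6, so its Grundy value is 6.
Build the Grundy sequence for stack C with g(k) = mex{g(k−s) : s ∈ {2, 6, 7}, s ≤ k}:
k:     0  1  2  3  4  5  6  7  8
g(k):  0  0  1  1  0  0  1  1  2
So g(8) = 2.
By the Sprague-Grundy theorem, the Grundy value of a sum of independent games is the XOR of the component values.
Combined value = 2 XOR 6 XOR 2 = 6.

6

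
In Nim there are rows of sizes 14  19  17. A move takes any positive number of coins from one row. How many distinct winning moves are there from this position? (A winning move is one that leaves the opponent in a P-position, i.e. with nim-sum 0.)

1

Compute the nim-sum pairwise:
14 XOR 19 = 29
29 XOR 17 = 12
The overall nim-sum is X = 12. A row of size p has a winning move iff p XOR X < p (reduce it to p XOR X).
  14: 14 XOR 12 = 2 < 14 — winning move (to 2).
  19: 19 XOR 12 = 31 ≥ 19 — no move.
  17: 17 XOR 12 = 29 ≥ 17 — no move.
That gives 1 winning move.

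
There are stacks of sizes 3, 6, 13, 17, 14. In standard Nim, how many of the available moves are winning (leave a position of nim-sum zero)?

1

Nim-sum: 3 ^ 6 ^ 13 ^ 17 ^ 14 = 23.
The overall nim-sum is X = 23. A stack of size p has a winning move iff p XOR X < p (reduce it to p XOR X).
  3: 3 XOR 23 = 20 ≥ 3 — no move.
  6: 6 XOR 23 = 17 ≥ 6 — no move.
  13: 13 XOR 23 = 26 ≥ 13 — no move.
  17: 17 XOR 23 = 6 < 17 — winning move (to 6).
  14: 14 XOR 23 = 25 ≥ 14 — no move.
That gives 1 winning move.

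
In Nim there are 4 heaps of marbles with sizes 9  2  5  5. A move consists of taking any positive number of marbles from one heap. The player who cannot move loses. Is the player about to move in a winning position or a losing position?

Winning position

Nim-sum: 9 ^ 2 ^ 5 ^ 5 = 11.
The nim-sum is 11 ≠ 0, so this is an N-position: the player to move can win.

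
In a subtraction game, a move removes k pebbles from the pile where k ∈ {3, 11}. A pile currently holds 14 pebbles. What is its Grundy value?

0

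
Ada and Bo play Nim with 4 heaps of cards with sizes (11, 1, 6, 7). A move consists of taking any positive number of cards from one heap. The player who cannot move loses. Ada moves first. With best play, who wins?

Ada wins

In binary:
  1011  (11)
  0001  (1)
  0110  (6)
  0111  (7)
  ----
  1011  (11)
The nim-sum is 11 ≠ 0, so this is an N-position: the player to move can win; Ada has a winning move.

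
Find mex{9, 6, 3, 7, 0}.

0 is in the set but 1 is not, so the mex is 1.

1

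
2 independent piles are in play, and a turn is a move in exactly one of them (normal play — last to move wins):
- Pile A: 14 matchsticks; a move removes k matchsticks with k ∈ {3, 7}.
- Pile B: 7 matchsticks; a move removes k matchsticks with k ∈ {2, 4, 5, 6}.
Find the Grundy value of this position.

2

Build the Grundy sequence for pile A with g(k) = mex{g(k−s) : s ∈ {3, 7}, s ≤ k}:
k:     0  1  2  3  4  5  6  7  8  9 10 11 12 13 14
g(k):  0  0  0  1  1  1  0  2  2  1  0  0  0  1  1
So g(14) = 1.
For pile B, compute g(0), g(1), … with moves {2, 4, 5, 6}:
k:     0  1  2  3  4  5  6  7
g(k):  0  0  1  1  2  2  3  3
So g(7) = 3.
By the Sprague-Grundy theorem, the Grundy value of a sum of independent games is the XOR of the component values.
Combined value = 1 ⊕ 3 = 2.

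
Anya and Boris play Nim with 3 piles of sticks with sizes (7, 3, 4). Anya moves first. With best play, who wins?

Nim-sum: 7 ^ 3 ^ 4 = 0.
The nim-sum is 0, so this is a P-position: the player to move is in a losing position under optimal play; Anya is about to move from it and so loses — Boris wins.

Boris wins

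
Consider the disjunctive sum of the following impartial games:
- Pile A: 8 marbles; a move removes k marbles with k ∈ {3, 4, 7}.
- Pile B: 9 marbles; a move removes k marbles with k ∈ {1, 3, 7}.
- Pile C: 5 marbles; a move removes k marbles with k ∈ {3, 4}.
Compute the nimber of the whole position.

2

Grundy values for pile A (subtraction set {3, 4, 7}):
k:     0  1  2  3  4  5  6  7  8
g(k):  0  0  0  1  1  1  2  2  2
So g(8) = 2.
For pile B, compute g(0), g(1), … with moves {1, 3, 7}:
k:     0  1  2  3  4  5  6  7  8  9
g(k):  0  1  0  1  0  1  0  1  0  1
So g(9) = 1.
For pile C, compute g(0), g(1), … with moves {3, 4}:
g(0) = mex{} = 0
g(1) = mex{} = 0
g(2) = mex{} = 0
g(3) = mex{0} = 1
g(4) = mex{0} = 1
g(5) = mex{0} = 1
So g(5) = 1.
The value of a disjunctive sum is the nim-sum of the parts.
Combined value = 2 ⊕ 1 ⊕ 1 = 2.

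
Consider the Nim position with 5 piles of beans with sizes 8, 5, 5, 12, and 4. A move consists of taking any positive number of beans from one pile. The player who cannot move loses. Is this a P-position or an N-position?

P-position

Compute the nim-sum pairwise:
8 XOR 5 = 13
13 XOR 5 = 8
8 XOR 12 = 4
4 XOR 4 = 0
The nim-sum is 0, so this is a P-position: the player to move is in a losing position under optimal play.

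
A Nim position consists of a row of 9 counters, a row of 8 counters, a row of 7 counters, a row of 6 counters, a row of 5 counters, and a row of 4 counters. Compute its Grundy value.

Write each in binary and XOR column by column:
  1001  (9)
  1000  (8)
  0111  (7)
  0110  (6)
  0101  (5)
  0100  (4)
  ----
  0001  (1)

1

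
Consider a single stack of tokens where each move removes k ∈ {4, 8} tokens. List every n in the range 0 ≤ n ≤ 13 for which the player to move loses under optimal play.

0, 1, 2, 3, 12, 13

Build the Grundy sequence with g(k) = mex{g(k−s) : s ∈ {4, 8}, s ≤ k}:
k:     0  1  2  3  4  5  6  7  8  9 10 11 12 13
g(k):  0  0  0  0  1  1  1  1  2  2  2  2  0  0
The P-positions (g = 0) in 0..13 are 0, 1, 2, 3, 12, 13.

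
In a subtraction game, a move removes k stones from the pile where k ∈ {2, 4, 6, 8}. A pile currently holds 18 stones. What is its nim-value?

4

Grundy values for subtraction set {2, 4, 6, 8}:
k:     0  1  2  3  4  5  6  7  8  9 10 11 12 13 14 15 16 17 18
g(k):  0  0  1  1  2  2  3  3  4  4  0  0  1  1  2  2  3  3  4
So g(18) = 4.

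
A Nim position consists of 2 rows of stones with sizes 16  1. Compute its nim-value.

17

Bitwise XOR of the heap sizes:
  10000  (16)
  00001  (1)
  -----
  10001  (17)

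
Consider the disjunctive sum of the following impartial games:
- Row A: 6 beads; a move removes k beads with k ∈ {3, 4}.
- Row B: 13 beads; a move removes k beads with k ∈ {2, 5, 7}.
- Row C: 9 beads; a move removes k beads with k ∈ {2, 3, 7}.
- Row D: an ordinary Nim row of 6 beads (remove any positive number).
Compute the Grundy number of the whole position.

Grundy values for row A (subtraction set {3, 4}):
k:     0  1  2  3  4  5  6
g(k):  0  0  0  1  1  1  2
So g(6) = 2.
For row B, compute g(0), g(1), … with moves {2, 5, 7}:
g(0) = mex{} = 0
g(1) = mex{} = 0
g(2) = mex{0} = 1
g(3) = mex{0} = 1
g(4) = mex{1} = 0
g(5) = mex{0,1} = 2
g(6) = mex{0} = 1
g(7) = mex{0,1,2} = 3
g(8) = mex{0,1} = 2
g(9) = mex{0,1,3} = 2
g(10) = mex{1,2} = 0
g(11) = mex{0,1,2} = 3
g(12) = mex{0,2,3} = 1
g(13) = mex{1,2,3} = 0
So g(13) = 0.
Build the Grundy sequence for row C with g(k) = mex{g(k−s) : s ∈ {2, 3, 7}, s ≤ k}:
g(0) = mex{} = 0
g(1) = mex{} = 0
g(2) = mex{0} = 1
g(3) = mex{0} = 1
g(4) = mex{0,1} = 2
g(5) = mex{1} = 0
g(6) = mex{1,2} = 0
g(7) = mex{0,2} = 1
g(8) = mex{0} = 1
g(9) = mex{0,1} = 2
So g(9) = 2.
Row D is a plain Nim row of size 6, so its Grundy value is 6.
By the Sprague-Grundy theorem, the Grundy value of a sum of independent games is the XOR of the component values.
Combined value = 2 XOR 0 XOR 2 XOR 6 = 6.

6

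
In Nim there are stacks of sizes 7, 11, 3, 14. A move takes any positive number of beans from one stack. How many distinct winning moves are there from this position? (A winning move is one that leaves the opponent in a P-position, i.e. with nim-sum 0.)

Write each in binary and XOR column by column:
  0111  (7)
  1011  (11)
  0011  (3)
  1110  (14)
  ----
  0001  (1)
The overall nim-sum is X = 1. A stack of size p has a winning move iff p XOR X < p (reduce it to p XOR X).
  7: 7 XOR 1 = 6 < 7 — winning move (to 6).
  11: 11 XOR 1 = 10 < 11 — winning move (to 10).
  3: 3 XOR 1 = 2 < 3 — winning move (to 2).
  14: 14 XOR 1 = 15 ≥ 14 — no move.
That gives 3 winning moves.

3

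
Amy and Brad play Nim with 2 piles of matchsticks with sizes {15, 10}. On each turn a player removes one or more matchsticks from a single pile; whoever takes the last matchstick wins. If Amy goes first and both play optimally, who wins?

Amy wins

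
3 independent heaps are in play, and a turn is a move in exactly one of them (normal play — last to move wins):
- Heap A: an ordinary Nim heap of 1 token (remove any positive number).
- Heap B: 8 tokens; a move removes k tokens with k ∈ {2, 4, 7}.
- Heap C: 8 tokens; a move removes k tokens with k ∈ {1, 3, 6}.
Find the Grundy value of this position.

Heap A is a plain Nim heap of size 1, so its Grundy value is 1.
Build the Grundy sequence for heap B with g(k) = mex{g(k−s) : s ∈ {2, 4, 7}, s ≤ k}:
g(0) = mex{} = 0
g(1) = mex{} = 0
g(2) = mex{0} = 1
g(3) = mex{0} = 1
g(4) = mex{0,1} = 2
g(5) = mex{0,1} = 2
g(6) = mex{1,2} = 0
g(7) = mex{0,1,2} = 3
g(8) = mex{0,2} = 1
So g(8) = 1.
Grundy values for heap C (subtraction set {1, 3, 6}):
k:     0  1  2  3  4  5  6  7  8
g(k):  0  1  0  1  0  1  2  3  2
So g(8) = 2.
By the Sprague-Grundy theorem, the Grundy value of a sum of independent games is the XOR of the component values.
Combined value = 1 XOR 1 XOR 2 = 2.

2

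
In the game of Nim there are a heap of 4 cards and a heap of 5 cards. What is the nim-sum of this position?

1

Nim-sum: 4 ^ 5 = 1.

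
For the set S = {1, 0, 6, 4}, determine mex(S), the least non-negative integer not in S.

The values 0, 1 are all present; 2 is the first non-negative integer missing from the set.

2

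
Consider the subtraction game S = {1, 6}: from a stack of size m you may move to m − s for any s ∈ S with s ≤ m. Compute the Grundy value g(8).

1

Compute g(0), g(1), … for moves {1, 6}:
g(0) = mex{} = 0
g(1) = mex{0} = 1
g(2) = mex{1} = 0
g(3) = mex{0} = 1
g(4) = mex{1} = 0
g(5) = mex{0} = 1
g(6) = mex{0,1} = 2
g(7) = mex{1,2} = 0
g(8) = mex{0} = 1
So g(8) = 1.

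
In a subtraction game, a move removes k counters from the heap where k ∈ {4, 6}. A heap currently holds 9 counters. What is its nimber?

Compute g(0), g(1), … for moves {4, 6}:
k:     0  1  2  3  4  5  6  7  8  9
g(k):  0  0  0  0  1  1  1  1  2  2
So g(9) = 2.

2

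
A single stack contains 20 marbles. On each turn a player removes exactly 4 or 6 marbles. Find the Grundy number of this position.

Grundy values for subtraction set {4, 6}:
k:     0  1  2  3  4  5  6  7  8  9 10 11 12 13 14 15 16 17 18 19 20
g(k):  0  0  0  0  1  1  1  1  2  2  0  0  0  0  1  1  1  1  2  2  0
So g(20) = 0.

0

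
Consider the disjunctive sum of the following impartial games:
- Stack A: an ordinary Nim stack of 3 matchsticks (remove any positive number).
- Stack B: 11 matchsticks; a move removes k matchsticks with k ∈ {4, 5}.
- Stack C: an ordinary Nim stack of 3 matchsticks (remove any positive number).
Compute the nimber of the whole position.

0

Stack A is a plain Nim stack of size 3, so its Grundy value is 3.
Grundy values for stack B (subtraction set {4, 5}):
k:     0  1  2  3  4  5  6  7  8  9 10 11
g(k):  0  0  0  0  1  1  1  1  2  0  0  0
So g(11) = 0.
Stack C is a plain Nim stack of size 3, so its Grundy value is 3.
The value of a disjunctive sum is the nim-sum of the parts.
Combined value = 3 XOR 0 XOR 3 = 0.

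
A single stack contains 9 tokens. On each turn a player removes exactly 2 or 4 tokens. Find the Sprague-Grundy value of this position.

1

Compute g(0), g(1), … for moves {2, 4}:
k:     0  1  2  3  4  5  6  7  8  9
g(k):  0  0  1  1  2  2  0  0  1  1
So g(9) = 1.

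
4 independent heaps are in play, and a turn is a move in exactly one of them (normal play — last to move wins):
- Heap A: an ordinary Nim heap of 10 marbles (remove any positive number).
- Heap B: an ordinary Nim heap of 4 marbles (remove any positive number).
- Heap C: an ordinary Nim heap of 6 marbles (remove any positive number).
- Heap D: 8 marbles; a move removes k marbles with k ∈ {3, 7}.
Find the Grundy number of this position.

Heap A is a plain Nim heap of size 10, so its Grundy value is 10.
Heap B is a plain Nim heap of size 4, so its Grundy value is 4.
Heap C is a plain Nim heap of size 6, so its Grundy value is 6.
Build the Grundy sequence for heap D with g(k) = mex{g(k−s) : s ∈ {3, 7}, s ≤ k}:
g(0) = mex{} = 0
g(1) = mex{} = 0
g(2) = mex{} = 0
g(3) = mex{0} = 1
g(4) = mex{0} = 1
g(5) = mex{0} = 1
g(6) = mex{1} = 0
g(7) = mex{0,1} = 2
g(8) = mex{0,1} = 2
So g(8) = 2.
The value of a disjunctive sum is the nim-sum of the parts.
Combined value = 10 XOR 4 XOR 6 XOR 2 = 10.

10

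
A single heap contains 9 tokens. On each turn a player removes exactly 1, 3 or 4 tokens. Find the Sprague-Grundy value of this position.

0

Compute g(0), g(1), … for moves {1, 3, 4}:
k:     0  1  2  3  4  5  6  7  8  9
g(k):  0  1  0  1  2  3  2  0  1  0
So g(9) = 0.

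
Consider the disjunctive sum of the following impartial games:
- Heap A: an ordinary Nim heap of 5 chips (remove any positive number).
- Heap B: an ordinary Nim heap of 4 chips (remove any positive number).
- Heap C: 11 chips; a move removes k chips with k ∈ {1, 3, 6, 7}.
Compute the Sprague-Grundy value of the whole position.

Heap A is a plain Nim heap of size 5, so its Grundy value is 5.
Heap B is a plain Nim heap of size 4, so its Grundy value is 4.
Grundy values for heap C (subtraction set {1, 3, 6, 7}):
g(0) = mex{} = 0
g(1) = mex{0} = 1
g(2) = mex{1} = 0
g(3) = mex{0} = 1
g(4) = mex{1} = 0
g(5) = mex{0} = 1
g(6) = mex{0,1} = 2
g(7) = mex{0,1,2} = 3
g(8) = mex{0,1,3} = 2
g(9) = mex{0,1,2} = 3
g(10) = mex{0,1,3} = 2
g(11) = mex{0,1,2} = 3
So g(11) = 3.
By the Sprague-Grundy theorem, the Grundy value of a sum of independent games is the XOR of the component values.
Combined value = 5 XOR 4 XOR 3 = 2.

2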